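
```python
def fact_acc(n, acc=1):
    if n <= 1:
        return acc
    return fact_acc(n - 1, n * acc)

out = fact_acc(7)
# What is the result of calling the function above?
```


fact_acc(7, 1)
= fact_acc(6, 7 * 1) = fact_acc(6, 7)
= fact_acc(5, 6 * 7) = fact_acc(5, 42)
= fact_acc(4, 5 * 42) = fact_acc(4, 210)
= fact_acc(3, 4 * 210) = fact_acc(3, 840)
= fact_acc(2, 3 * 840) = fact_acc(2, 2520)
= fact_acc(1, 2 * 2520) = fact_acc(1, 5040)
n <= 1, return acc = 5040


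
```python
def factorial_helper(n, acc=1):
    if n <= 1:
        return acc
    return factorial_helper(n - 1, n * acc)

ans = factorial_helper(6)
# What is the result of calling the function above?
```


factorial_helper(6, 1)
= factorial_helper(5, 6 * 1) = factorial_helper(5, 6)
= factorial_helper(4, 5 * 6) = factorial_helper(4, 30)
= factorial_helper(3, 4 * 30) = factorial_helper(3, 120)
= factorial_helper(2, 3 * 120) = factorial_helper(2, 360)
= factorial_helper(1, 2 * 360) = factorial_helper(1, 720)
n <= 1, return acc = 720


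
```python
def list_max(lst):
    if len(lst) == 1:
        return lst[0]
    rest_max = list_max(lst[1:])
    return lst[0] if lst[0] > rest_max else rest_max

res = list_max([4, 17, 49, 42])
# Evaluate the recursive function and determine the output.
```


list_max([4, 17, 49, 42])
= compare 4 with list_max([17, 49, 42])
= compare 17 with list_max([49, 42])
= compare 49 with list_max([42])
Base: list_max([42]) = 42
compare 49 with 42: max = 49
compare 17 with 49: max = 49
compare 4 with 49: max = 49
= 49


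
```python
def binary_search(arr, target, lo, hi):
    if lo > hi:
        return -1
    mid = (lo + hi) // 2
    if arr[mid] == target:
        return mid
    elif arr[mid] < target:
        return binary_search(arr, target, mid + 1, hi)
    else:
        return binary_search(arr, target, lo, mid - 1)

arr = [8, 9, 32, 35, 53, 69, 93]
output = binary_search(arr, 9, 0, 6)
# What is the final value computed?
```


binary_search(arr, 9, 0, 6)
lo=0, hi=6, mid=3, arr[mid]=35
35 > 9, search left half
lo=0, hi=2, mid=1, arr[mid]=9
arr[1] == 9, found at index 1
= 1


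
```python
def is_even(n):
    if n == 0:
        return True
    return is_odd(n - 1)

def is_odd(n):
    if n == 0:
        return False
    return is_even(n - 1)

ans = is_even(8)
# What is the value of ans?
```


is_even(8)
= is_odd(7)
= is_even(6)
= is_odd(5)
= is_even(4)
= is_odd(3)
= is_even(2)
= is_odd(1)
= is_even(0)
n == 0: return True
= True


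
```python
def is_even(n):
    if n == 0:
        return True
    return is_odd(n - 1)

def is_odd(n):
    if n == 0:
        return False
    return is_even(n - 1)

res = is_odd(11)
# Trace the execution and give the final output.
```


is_odd(11)
= is_even(10)
= is_odd(9)
= is_even(8)
= is_odd(7)
= is_even(6)
= is_odd(5)
= is_even(4)
= is_odd(3)
= is_even(2)
= is_odd(1)
= is_even(0)
n == 0: return True
= True


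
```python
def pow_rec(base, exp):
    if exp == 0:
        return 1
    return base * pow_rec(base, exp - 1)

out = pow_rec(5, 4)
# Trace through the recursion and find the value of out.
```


pow_rec(5, 4)
= 5 * pow_rec(5, 3)
= 5 * 5 * pow_rec(5, 2)
= 5 * 5 * 5 * pow_rec(5, 1)
= 5 * 5 * 5 * 5 * pow_rec(5, 0)
= 5 * 5 * 5 * 5 * 1
= 625


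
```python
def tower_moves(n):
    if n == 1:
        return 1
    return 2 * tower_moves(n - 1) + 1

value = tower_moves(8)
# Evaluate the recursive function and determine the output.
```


tower_moves(8)
= 2 * tower_moves(7) + 1
= 2 * (2 * tower_moves(6) + 1) + 1
= 2 * (2 * (2 * tower_moves(5) + 1) + 1) + 1
= 2 * (2 * (2 * (2 * tower_moves(4) + 1) + 1) + 1) + 1
= 2 * (2 * (2 * (2 * (2 * tower_moves(3) + 1) + 1) + 1) + 1) + 1
= 2 * (2 * (2 * (2 * (2 * (2 * tower_moves(2) + 1) + 1) + 1) + 1) + 1) + 1
= 2 * (2 * (2 * (2 * (2 * (2 * (2 * tower_moves(1) + 1) + 1) + 1) + 1) + 1) + 1) + 1
Now compute bottom-up:
tower_moves(1) = 1
tower_moves(2) = 2 * 1 + 1 = 3
tower_moves(3) = 2 * 3 + 1 = 7
tower_moves(4) = 2 * 7 + 1 = 15
tower_moves(5) = 2 * 15 + 1 = 31
tower_moves(6) = 2 * 31 + 1 = 63
tower_moves(7) = 2 * 63 + 1 = 127
tower_moves(8) = 2 * 127 + 1 = 255
= 255


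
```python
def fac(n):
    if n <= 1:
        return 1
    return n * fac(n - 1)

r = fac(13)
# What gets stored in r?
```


fac(13)
= 13 * fac(12)
= 13 * 12 * fac(11)
= 13 * 12 * 11 * fac(10)
= 13 * 12 * 11 * 10 * fac(9)
= 13 * 12 * 11 * 10 * 9 * fac(8)
= 13 * 12 * 11 * 10 * 9 * 8 * fac(7)
= 13 * 12 * 11 * 10 * 9 * 8 * 7 * fac(6)
= 13 * 12 * 11 * 10 * 9 * 8 * 7 * 6 * fac(5)
= 13 * 12 * 11 * 10 * 9 * 8 * 7 * 6 * 5 * fac(4)
= 13 * 12 * 11 * 10 * 9 * 8 * 7 * 6 * 5 * 4 * fac(3)
= 13 * 12 * 11 * 10 * 9 * 8 * 7 * 6 * 5 * 4 * 3 * fac(2)
= 13 * 12 * 11 * 10 * 9 * 8 * 7 * 6 * 5 * 4 * 3 * 2 * fac(1)
= 13 * 12 * 11 * 10 * 9 * 8 * 7 * 6 * 5 * 4 * 3 * 2 * 1
= 6227020800


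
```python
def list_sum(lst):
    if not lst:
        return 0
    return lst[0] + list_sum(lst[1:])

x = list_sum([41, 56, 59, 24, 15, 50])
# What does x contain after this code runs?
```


list_sum([41, 56, 59, 24, 15, 50])
= 41 + list_sum([56, 59, 24, 15, 50])
= 41 + 56 + list_sum([59, 24, 15, 50])
= 41 + 56 + 59 + list_sum([24, 15, 50])
= 41 + 56 + 59 + 24 + list_sum([15, 50])
= 41 + 56 + 59 + 24 + 15 + list_sum([50])
= 41 + 56 + 59 + 24 + 15 + 50 + list_sum([])
= 41 + 56 + 59 + 24 + 15 + 50 + 0
= 245


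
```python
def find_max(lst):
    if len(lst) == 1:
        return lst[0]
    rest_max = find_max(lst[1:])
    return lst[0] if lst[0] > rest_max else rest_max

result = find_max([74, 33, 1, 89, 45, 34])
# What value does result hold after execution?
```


find_max([74, 33, 1, 89, 45, 34])
= compare 74 with find_max([33, 1, 89, 45, 34])
= compare 33 with find_max([1, 89, 45, 34])
= compare 1 with find_max([89, 45, 34])
= compare 89 with find_max([45, 34])
= compare 45 with find_max([34])
Base: find_max([34]) = 34
compare 45 with 34: max = 45
compare 89 with 45: max = 89
compare 1 with 89: max = 89
compare 33 with 89: max = 89
compare 74 with 89: max = 89
= 89


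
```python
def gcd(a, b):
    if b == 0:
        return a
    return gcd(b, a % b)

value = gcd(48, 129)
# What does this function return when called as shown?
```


gcd(48, 129)
= gcd(129, 48 % 129) = gcd(129, 48)
= gcd(48, 129 % 48) = gcd(48, 33)
= gcd(33, 48 % 33) = gcd(33, 15)
= gcd(15, 33 % 15) = gcd(15, 3)
= gcd(3, 15 % 3) = gcd(3, 0)
b == 0, return a = 3


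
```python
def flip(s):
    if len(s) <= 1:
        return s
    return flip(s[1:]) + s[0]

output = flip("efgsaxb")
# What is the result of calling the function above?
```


flip("efgsaxb")
= flip("fgsaxb") + "e"
= flip("gsaxb") + "f" + "e"
= flip("saxb") + "g" + "f" + "e"
= flip("axb") + "s" + "g" + "f" + "e"
= flip("xb") + "a" + "s" + "g" + "f" + "e"
= flip("b") + "x" + "a" + "s" + "g" + "f" + "e"
= "b" + "x" + "a" + "s" + "g" + "f" + "e"
= "bxasgfe"


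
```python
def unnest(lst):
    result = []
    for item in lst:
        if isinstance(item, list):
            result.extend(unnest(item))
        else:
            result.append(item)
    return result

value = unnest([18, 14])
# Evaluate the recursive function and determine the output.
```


unnest([18, 14])
Processing each element:
  18 is not a list -> append 18
  14 is not a list -> append 14
= [18, 14]


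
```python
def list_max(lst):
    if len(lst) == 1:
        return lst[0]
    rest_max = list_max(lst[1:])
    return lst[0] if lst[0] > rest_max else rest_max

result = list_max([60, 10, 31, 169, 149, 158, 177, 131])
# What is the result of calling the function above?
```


list_max([60, 10, 31, 169, 149, 158, 177, 131])
= compare 60 with list_max([10, 31, 169, 149, 158, 177, 131])
= compare 10 with list_max([31, 169, 149, 158, 177, 131])
= compare 31 with list_max([169, 149, 158, 177, 131])
= compare 169 with list_max([149, 158, 177, 131])
= compare 149 with list_max([158, 177, 131])
= compare 158 with list_max([177, 131])
= compare 177 with list_max([131])
Base: list_max([131]) = 131
compare 177 with 131: max = 177
compare 158 with 177: max = 177
compare 149 with 177: max = 177
compare 169 with 177: max = 177
compare 31 with 177: max = 177
compare 10 with 177: max = 177
compare 60 with 177: max = 177
= 177


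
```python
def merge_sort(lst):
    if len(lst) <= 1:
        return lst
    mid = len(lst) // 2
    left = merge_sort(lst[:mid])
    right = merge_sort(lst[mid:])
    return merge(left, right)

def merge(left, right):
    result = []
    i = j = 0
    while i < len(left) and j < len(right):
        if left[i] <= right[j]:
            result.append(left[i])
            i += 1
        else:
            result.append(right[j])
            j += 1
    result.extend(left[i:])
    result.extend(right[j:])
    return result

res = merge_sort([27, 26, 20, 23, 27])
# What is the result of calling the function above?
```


merge_sort([27, 26, 20, 23, 27])
Split into [27, 26] and [20, 23, 27]
Left sorted: [26, 27]
Right sorted: [20, 23, 27]
Merge [26, 27] and [20, 23, 27]
= [20, 23, 26, 27, 27]


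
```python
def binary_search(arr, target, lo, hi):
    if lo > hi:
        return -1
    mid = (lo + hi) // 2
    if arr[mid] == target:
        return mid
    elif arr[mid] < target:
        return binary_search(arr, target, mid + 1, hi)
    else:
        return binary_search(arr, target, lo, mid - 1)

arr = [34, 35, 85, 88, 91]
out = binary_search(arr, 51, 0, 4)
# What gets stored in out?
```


binary_search(arr, 51, 0, 4)
lo=0, hi=4, mid=2, arr[mid]=85
85 > 51, search left half
lo=0, hi=1, mid=0, arr[mid]=34
34 < 51, search right half
lo=1, hi=1, mid=1, arr[mid]=35
35 < 51, search right half
lo > hi, target not found, return -1
= -1


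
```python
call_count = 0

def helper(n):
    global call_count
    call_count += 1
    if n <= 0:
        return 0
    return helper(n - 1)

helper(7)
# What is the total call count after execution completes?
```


helper(7) calls helper(6) calls ... calls helper(0)
Total calls: 7 + 1 (for base case) = 8


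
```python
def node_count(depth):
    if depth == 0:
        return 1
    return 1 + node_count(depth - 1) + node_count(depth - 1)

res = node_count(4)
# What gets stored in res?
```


node_count(4)
= 1 + node_count(3) + node_count(3)
= 1 + 2 * node_count(3)
node_count(k) = 2^(k+1) - 1
node_count(0) = 1
node_count(1) = 3
node_count(2) = 7
node_count(3) = 15
node_count(4) = 31
node_count(4) = 2^5 - 1 = 31


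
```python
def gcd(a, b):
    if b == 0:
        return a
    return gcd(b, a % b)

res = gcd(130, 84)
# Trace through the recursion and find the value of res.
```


gcd(130, 84)
= gcd(84, 130 % 84) = gcd(84, 46)
= gcd(46, 84 % 46) = gcd(46, 38)
= gcd(38, 46 % 38) = gcd(38, 8)
= gcd(8, 38 % 8) = gcd(8, 6)
= gcd(6, 8 % 6) = gcd(6, 2)
= gcd(2, 6 % 2) = gcd(2, 0)
b == 0, return a = 2


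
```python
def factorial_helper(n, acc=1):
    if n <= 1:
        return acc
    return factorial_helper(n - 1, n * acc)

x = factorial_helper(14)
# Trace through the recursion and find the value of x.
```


factorial_helper(14, 1)
= factorial_helper(13, 14 * 1) = factorial_helper(13, 14)
= factorial_helper(12, 13 * 14) = factorial_helper(12, 182)
= factorial_helper(11, 12 * 182) = factorial_helper(11, 2184)
= factorial_helper(10, 11 * 2184) = factorial_helper(10, 24024)
= factorial_helper(9, 10 * 24024) = factorial_helper(9, 240240)
= factorial_helper(8, 9 * 240240) = factorial_helper(8, 2162160)
= factorial_helper(7, 8 * 2162160) = factorial_helper(7, 17297280)
= factorial_helper(6, 7 * 17297280) = factorial_helper(6, 121080960)
= factorial_helper(5, 6 * 121080960) = factorial_helper(5, 726485760)
= factorial_helper(4, 5 * 726485760) = factorial_helper(4, 3632428800)
= factorial_helper(3, 4 * 3632428800) = factorial_helper(3, 14529715200)
= factorial_helper(2, 3 * 14529715200) = factorial_helper(2, 43589145600)
= factorial_helper(1, 2 * 43589145600) = factorial_helper(1, 87178291200)
n <= 1, return acc = 87178291200


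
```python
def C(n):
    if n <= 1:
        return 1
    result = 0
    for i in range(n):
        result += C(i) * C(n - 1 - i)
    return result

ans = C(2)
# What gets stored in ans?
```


C(2)
= sum of C(i) * C(2-1-i) for i in 0..1
  C(0)*C(1) = 1*1 = 1
  C(1)*C(0) = 1*1 = 1
= 1 + 1
= 2


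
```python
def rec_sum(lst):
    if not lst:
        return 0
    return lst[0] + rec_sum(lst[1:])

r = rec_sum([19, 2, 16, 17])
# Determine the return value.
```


rec_sum([19, 2, 16, 17])
= 19 + rec_sum([2, 16, 17])
= 19 + 2 + rec_sum([16, 17])
= 19 + 2 + 16 + rec_sum([17])
= 19 + 2 + 16 + 17 + rec_sum([])
= 19 + 2 + 16 + 17 + 0
= 54


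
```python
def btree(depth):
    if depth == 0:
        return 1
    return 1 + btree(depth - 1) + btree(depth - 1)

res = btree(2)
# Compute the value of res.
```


btree(2)
= 1 + btree(1) + btree(1)
= 1 + 2 * btree(1)
btree(k) = 2^(k+1) - 1
btree(0) = 1
btree(1) = 3
btree(2) = 7
btree(2) = 2^3 - 1 = 7


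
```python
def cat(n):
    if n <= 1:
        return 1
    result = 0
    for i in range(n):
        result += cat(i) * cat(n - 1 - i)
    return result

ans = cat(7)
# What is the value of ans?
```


cat(7)
= sum of cat(i) * cat(7-1-i) for i in 0..6
First compute sub-values bottom-up:
  cat(0) = 1, cat(1) = 1
  cat(2) = 1*1 + 1*1 = 2
  cat(3) = 1*2 + 1*1 + 2*1 = 5
  cat(4) = 1*5 + 1*2 + 2*1 + 5*1 = 14
  cat(5) = 1*14 + 1*5 + 2*2 + 5*1 + 14*1 = 42
  cat(6) = 1*42 + 1*14 + 2*5 + 5*2 + 14*1 + 42*1 = 132
Now cat(7):
  cat(0)*cat(6) = 1*132 = 132
  cat(1)*cat(5) = 1*42 = 42
  cat(2)*cat(4) = 2*14 = 28
  cat(3)*cat(3) = 5*5 = 25
  cat(4)*cat(2) = 14*2 = 28
  cat(5)*cat(1) = 42*1 = 42
  cat(6)*cat(0) = 132*1 = 132
= 132 + 42 + 28 + 25 + 28 + 42 + 132
= 429


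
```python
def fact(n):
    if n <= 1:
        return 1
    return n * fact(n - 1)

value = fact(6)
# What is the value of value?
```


fact(6)
= 6 * fact(5)
= 6 * 5 * fact(4)
= 6 * 5 * 4 * fact(3)
= 6 * 5 * 4 * 3 * fact(2)
= 6 * 5 * 4 * 3 * 2 * fact(1)
= 6 * 5 * 4 * 3 * 2 * 1
= 720


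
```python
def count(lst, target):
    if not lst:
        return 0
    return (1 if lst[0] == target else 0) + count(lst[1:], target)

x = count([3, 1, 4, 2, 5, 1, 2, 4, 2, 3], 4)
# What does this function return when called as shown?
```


count([3, 1, 4, 2, 5, 1, 2, 4, 2, 3], 4)
lst[0]=3 != 4: 0 + count([1, 4, 2, 5, 1, 2, 4, 2, 3], 4)
lst[0]=1 != 4: 0 + count([4, 2, 5, 1, 2, 4, 2, 3], 4)
lst[0]=4 == 4: 1 + count([2, 5, 1, 2, 4, 2, 3], 4)
lst[0]=2 != 4: 0 + count([5, 1, 2, 4, 2, 3], 4)
lst[0]=5 != 4: 0 + count([1, 2, 4, 2, 3], 4)
lst[0]=1 != 4: 0 + count([2, 4, 2, 3], 4)
lst[0]=2 != 4: 0 + count([4, 2, 3], 4)
lst[0]=4 == 4: 1 + count([2, 3], 4)
lst[0]=2 != 4: 0 + count([3], 4)
lst[0]=3 != 4: 0 + count([], 4)
= 2


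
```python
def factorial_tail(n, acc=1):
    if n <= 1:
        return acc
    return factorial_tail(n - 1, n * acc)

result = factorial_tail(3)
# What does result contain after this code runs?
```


factorial_tail(3, 1)
= factorial_tail(2, 3 * 1) = factorial_tail(2, 3)
= factorial_tail(1, 2 * 3) = factorial_tail(1, 6)
n <= 1, return acc = 6


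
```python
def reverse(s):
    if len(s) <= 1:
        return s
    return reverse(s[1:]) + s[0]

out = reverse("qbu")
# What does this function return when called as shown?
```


reverse("qbu")
= reverse("bu") + "q"
= reverse("u") + "b" + "q"
= "u" + "b" + "q"
= "ubq"


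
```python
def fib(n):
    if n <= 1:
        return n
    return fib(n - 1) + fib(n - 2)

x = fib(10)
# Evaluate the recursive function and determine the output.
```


fib(10)
= fib(9) + fib(8)
= (fib(8) + fib(7)) + fib(8)
Computing bottom-up: fib(0)=0, fib(1)=1, fib(2)=1, fib(3)=2, fib(4)=3, fib(5)=5, fib(6)=8, fib(7)=13, fib(8)=21, fib(9)=34, fib(10)=55
= 55


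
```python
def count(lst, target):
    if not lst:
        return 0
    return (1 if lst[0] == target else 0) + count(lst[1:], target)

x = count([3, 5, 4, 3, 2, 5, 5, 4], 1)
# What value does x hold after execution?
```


count([3, 5, 4, 3, 2, 5, 5, 4], 1)
lst[0]=3 != 1: 0 + count([5, 4, 3, 2, 5, 5, 4], 1)
lst[0]=5 != 1: 0 + count([4, 3, 2, 5, 5, 4], 1)
lst[0]=4 != 1: 0 + count([3, 2, 5, 5, 4], 1)
lst[0]=3 != 1: 0 + count([2, 5, 5, 4], 1)
lst[0]=2 != 1: 0 + count([5, 5, 4], 1)
lst[0]=5 != 1: 0 + count([5, 4], 1)
lst[0]=5 != 1: 0 + count([4], 1)
lst[0]=4 != 1: 0 + count([], 1)
= 0


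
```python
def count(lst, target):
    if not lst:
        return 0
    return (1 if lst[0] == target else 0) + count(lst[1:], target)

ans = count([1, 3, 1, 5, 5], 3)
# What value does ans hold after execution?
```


count([1, 3, 1, 5, 5], 3)
lst[0]=1 != 3: 0 + count([3, 1, 5, 5], 3)
lst[0]=3 == 3: 1 + count([1, 5, 5], 3)
lst[0]=1 != 3: 0 + count([5, 5], 3)
lst[0]=5 != 3: 0 + count([5], 3)
lst[0]=5 != 3: 0 + count([], 3)
= 1


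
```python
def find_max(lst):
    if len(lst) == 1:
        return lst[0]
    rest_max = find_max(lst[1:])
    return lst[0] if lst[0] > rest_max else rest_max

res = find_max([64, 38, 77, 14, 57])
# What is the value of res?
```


find_max([64, 38, 77, 14, 57])
= compare 64 with find_max([38, 77, 14, 57])
= compare 38 with find_max([77, 14, 57])
= compare 77 with find_max([14, 57])
= compare 14 with find_max([57])
Base: find_max([57]) = 57
compare 14 with 57: max = 57
compare 77 with 57: max = 77
compare 38 with 77: max = 77
compare 64 with 77: max = 77
= 77


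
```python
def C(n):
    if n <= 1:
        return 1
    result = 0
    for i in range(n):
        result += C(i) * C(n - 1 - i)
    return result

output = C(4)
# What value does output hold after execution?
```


C(4)
= sum of C(i) * C(4-1-i) for i in 0..3
First compute sub-values bottom-up:
  C(0) = 1, C(1) = 1
  C(2) = 1*1 + 1*1 = 2
  C(3) = 1*2 + 1*1 + 2*1 = 5
Now C(4):
  C(0)*C(3) = 1*5 = 5
  C(1)*C(2) = 1*2 = 2
  C(2)*C(1) = 2*1 = 2
  C(3)*C(0) = 5*1 = 5
= 5 + 2 + 2 + 5
= 14


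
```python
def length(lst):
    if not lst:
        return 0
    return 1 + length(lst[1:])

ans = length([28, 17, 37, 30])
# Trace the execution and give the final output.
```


length([28, 17, 37, 30])
= 1 + length([17, 37, 30])
= 1 + 1 + length([37, 30])
= 1 + 1 + 1 + length([30])
= 1 + 1 + 1 + 1 + length([])
= 1 + 1 + 1 + 1 + 0
= 4


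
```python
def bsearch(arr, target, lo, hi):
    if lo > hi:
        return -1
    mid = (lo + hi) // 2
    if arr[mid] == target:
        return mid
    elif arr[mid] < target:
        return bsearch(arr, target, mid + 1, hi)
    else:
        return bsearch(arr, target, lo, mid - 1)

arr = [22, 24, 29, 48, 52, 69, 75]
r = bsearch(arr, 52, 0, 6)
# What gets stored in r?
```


bsearch(arr, 52, 0, 6)
lo=0, hi=6, mid=3, arr[mid]=48
48 < 52, search right half
lo=4, hi=6, mid=5, arr[mid]=69
69 > 52, search left half
lo=4, hi=4, mid=4, arr[mid]=52
arr[4] == 52, found at index 4
= 4


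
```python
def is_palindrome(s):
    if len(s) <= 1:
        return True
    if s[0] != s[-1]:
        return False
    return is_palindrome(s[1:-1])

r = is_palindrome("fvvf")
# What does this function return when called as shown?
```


is_palindrome("fvvf")
"fvvf": s[0]='f' == s[-1]='f' -> is_palindrome("vv")
"vv": s[0]='v' == s[-1]='v' -> is_palindrome("")
"": len <= 1 -> True
= True


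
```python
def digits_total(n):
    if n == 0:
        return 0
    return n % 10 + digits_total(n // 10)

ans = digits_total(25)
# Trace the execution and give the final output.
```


digits_total(25)
= 5 + digits_total(2)
= 5 + 2 + digits_total(0)
= 5 + 2 + 0
= 7


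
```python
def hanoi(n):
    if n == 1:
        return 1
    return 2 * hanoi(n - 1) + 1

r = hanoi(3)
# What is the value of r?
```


hanoi(3)
= 2 * hanoi(2) + 1
= 2 * (2 * hanoi(1) + 1) + 1
Now compute bottom-up:
hanoi(1) = 1
hanoi(2) = 2 * 1 + 1 = 3
hanoi(3) = 2 * 3 + 1 = 7
= 7


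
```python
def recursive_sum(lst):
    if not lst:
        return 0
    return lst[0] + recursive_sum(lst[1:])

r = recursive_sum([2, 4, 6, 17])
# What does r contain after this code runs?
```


recursive_sum([2, 4, 6, 17])
= 2 + recursive_sum([4, 6, 17])
= 2 + 4 + recursive_sum([6, 17])
= 2 + 4 + 6 + recursive_sum([17])
= 2 + 4 + 6 + 17 + recursive_sum([])
= 2 + 4 + 6 + 17 + 0
= 29


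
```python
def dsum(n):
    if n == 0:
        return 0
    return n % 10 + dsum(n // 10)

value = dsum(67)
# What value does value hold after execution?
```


dsum(67)
= 7 + dsum(6)
= 7 + 6 + dsum(0)
= 7 + 6 + 0
= 13


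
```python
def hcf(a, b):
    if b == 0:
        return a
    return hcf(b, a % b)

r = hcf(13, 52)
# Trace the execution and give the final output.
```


hcf(13, 52)
= hcf(52, 13 % 52) = hcf(52, 13)
= hcf(13, 52 % 13) = hcf(13, 0)
b == 0, return a = 13


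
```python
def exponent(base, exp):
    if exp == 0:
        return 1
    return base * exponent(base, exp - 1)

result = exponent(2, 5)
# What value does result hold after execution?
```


exponent(2, 5)
= 2 * exponent(2, 4)
= 2 * 2 * exponent(2, 3)
= 2 * 2 * 2 * exponent(2, 2)
= 2 * 2 * 2 * 2 * exponent(2, 1)
= 2 * 2 * 2 * 2 * 2 * exponent(2, 0)
= 2 * 2 * 2 * 2 * 2 * 1
= 32


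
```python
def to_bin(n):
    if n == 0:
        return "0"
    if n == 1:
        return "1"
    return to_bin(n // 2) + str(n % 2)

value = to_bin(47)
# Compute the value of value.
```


to_bin(47)
= to_bin(23) + "1"
= to_bin(11) + "1" + "1"
= to_bin(5) + "1" + "1" + "1"
= to_bin(2) + "1" + "1" + "1" + "1"
= to_bin(1) + "0" + "1" + "1" + "1" + "1"
= "1" + "0" + "1" + "1" + "1" + "1"
= "101111"


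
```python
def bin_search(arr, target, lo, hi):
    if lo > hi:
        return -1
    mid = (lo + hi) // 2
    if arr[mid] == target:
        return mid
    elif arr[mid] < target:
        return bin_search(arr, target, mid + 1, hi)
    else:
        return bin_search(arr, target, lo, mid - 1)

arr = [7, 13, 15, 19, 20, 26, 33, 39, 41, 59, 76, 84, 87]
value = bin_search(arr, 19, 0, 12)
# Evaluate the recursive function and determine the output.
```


bin_search(arr, 19, 0, 12)
lo=0, hi=12, mid=6, arr[mid]=33
33 > 19, search left half
lo=0, hi=5, mid=2, arr[mid]=15
15 < 19, search right half
lo=3, hi=5, mid=4, arr[mid]=20
20 > 19, search left half
lo=3, hi=3, mid=3, arr[mid]=19
arr[3] == 19, found at index 3
= 3


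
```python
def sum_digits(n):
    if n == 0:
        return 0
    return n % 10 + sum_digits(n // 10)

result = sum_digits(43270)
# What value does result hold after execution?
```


sum_digits(43270)
= 0 + sum_digits(4327)
= 0 + 7 + sum_digits(432)
= 0 + 7 + 2 + sum_digits(43)
= 0 + 7 + 2 + 3 + sum_digits(4)
= 0 + 7 + 2 + 3 + 4 + sum_digits(0)
= 0 + 7 + 2 + 3 + 4 + 0
= 16


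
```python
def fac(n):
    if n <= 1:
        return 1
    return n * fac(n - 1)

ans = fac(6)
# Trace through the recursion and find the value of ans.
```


fac(6)
= 6 * fac(5)
= 6 * 5 * fac(4)
= 6 * 5 * 4 * fac(3)
= 6 * 5 * 4 * 3 * fac(2)
= 6 * 5 * 4 * 3 * 2 * fac(1)
= 6 * 5 * 4 * 3 * 2 * 1
= 720


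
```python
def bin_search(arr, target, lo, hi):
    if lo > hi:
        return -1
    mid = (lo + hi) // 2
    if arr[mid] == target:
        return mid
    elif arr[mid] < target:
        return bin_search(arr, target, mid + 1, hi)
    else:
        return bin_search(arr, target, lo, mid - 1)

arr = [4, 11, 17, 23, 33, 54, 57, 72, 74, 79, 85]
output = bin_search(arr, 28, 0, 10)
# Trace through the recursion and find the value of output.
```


bin_search(arr, 28, 0, 10)
lo=0, hi=10, mid=5, arr[mid]=54
54 > 28, search left half
lo=0, hi=4, mid=2, arr[mid]=17
17 < 28, search right half
lo=3, hi=4, mid=3, arr[mid]=23
23 < 28, search right half
lo=4, hi=4, mid=4, arr[mid]=33
33 > 28, search left half
lo > hi, target not found, return -1
= -1


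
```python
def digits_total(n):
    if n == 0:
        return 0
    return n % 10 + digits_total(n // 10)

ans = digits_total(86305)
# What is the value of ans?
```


digits_total(86305)
= 5 + digits_total(8630)
= 5 + 0 + digits_total(863)
= 5 + 0 + 3 + digits_total(86)
= 5 + 0 + 3 + 6 + digits_total(8)
= 5 + 0 + 3 + 6 + 8 + digits_total(0)
= 5 + 0 + 3 + 6 + 8 + 0
= 22


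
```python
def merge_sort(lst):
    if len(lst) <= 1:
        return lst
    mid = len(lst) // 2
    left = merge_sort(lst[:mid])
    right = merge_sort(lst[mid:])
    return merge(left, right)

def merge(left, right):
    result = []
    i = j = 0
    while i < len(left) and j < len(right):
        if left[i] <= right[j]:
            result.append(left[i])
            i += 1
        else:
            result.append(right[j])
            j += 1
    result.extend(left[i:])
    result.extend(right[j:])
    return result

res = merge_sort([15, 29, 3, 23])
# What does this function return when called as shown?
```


merge_sort([15, 29, 3, 23])
Split into [15, 29] and [3, 23]
Left sorted: [15, 29]
Right sorted: [3, 23]
Merge [15, 29] and [3, 23]
= [3, 15, 23, 29]


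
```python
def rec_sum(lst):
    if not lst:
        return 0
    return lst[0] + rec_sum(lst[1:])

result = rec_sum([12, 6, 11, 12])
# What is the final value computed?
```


rec_sum([12, 6, 11, 12])
= 12 + rec_sum([6, 11, 12])
= 12 + 6 + rec_sum([11, 12])
= 12 + 6 + 11 + rec_sum([12])
= 12 + 6 + 11 + 12 + rec_sum([])
= 12 + 6 + 11 + 12 + 0
= 41


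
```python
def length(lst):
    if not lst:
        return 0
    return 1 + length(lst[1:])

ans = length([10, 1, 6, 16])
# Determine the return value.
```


length([10, 1, 6, 16])
= 1 + length([1, 6, 16])
= 1 + 1 + length([6, 16])
= 1 + 1 + 1 + length([16])
= 1 + 1 + 1 + 1 + length([])
= 1 + 1 + 1 + 1 + 0
= 4


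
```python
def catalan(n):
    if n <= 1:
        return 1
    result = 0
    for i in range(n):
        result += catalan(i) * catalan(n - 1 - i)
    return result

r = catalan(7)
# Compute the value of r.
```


catalan(7)
= sum of catalan(i) * catalan(7-1-i) for i in 0..6
First compute sub-values bottom-up:
  catalan(0) = 1, catalan(1) = 1
  catalan(2) = 1*1 + 1*1 = 2
  catalan(3) = 1*2 + 1*1 + 2*1 = 5
  catalan(4) = 1*5 + 1*2 + 2*1 + 5*1 = 14
  catalan(5) = 1*14 + 1*5 + 2*2 + 5*1 + 14*1 = 42
  catalan(6) = 1*42 + 1*14 + 2*5 + 5*2 + 14*1 + 42*1 = 132
Now catalan(7):
  catalan(0)*catalan(6) = 1*132 = 132
  catalan(1)*catalan(5) = 1*42 = 42
  catalan(2)*catalan(4) = 2*14 = 28
  catalan(3)*catalan(3) = 5*5 = 25
  catalan(4)*catalan(2) = 14*2 = 28
  catalan(5)*catalan(1) = 42*1 = 42
  catalan(6)*catalan(0) = 132*1 = 132
= 132 + 42 + 28 + 25 + 28 + 42 + 132
= 429


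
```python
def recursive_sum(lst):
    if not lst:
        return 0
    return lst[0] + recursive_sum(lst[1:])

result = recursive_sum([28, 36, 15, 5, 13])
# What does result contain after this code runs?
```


recursive_sum([28, 36, 15, 5, 13])
= 28 + recursive_sum([36, 15, 5, 13])
= 28 + 36 + recursive_sum([15, 5, 13])
= 28 + 36 + 15 + recursive_sum([5, 13])
= 28 + 36 + 15 + 5 + recursive_sum([13])
= 28 + 36 + 15 + 5 + 13 + recursive_sum([])
= 28 + 36 + 15 + 5 + 13 + 0
= 97


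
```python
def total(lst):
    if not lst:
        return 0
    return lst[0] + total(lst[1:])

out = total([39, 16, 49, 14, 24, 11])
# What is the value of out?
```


total([39, 16, 49, 14, 24, 11])
= 39 + total([16, 49, 14, 24, 11])
= 39 + 16 + total([49, 14, 24, 11])
= 39 + 16 + 49 + total([14, 24, 11])
= 39 + 16 + 49 + 14 + total([24, 11])
= 39 + 16 + 49 + 14 + 24 + total([11])
= 39 + 16 + 49 + 14 + 24 + 11 + total([])
= 39 + 16 + 49 + 14 + 24 + 11 + 0
= 153


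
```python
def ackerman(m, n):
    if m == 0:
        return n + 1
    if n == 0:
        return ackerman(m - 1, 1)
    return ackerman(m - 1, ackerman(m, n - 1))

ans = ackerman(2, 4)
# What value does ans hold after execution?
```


ackerman(2, 4)
= ackerman(1, ackerman(2, 3))
First compute ackerman(2, 3) = 9
= ackerman(1, 9)
= 11


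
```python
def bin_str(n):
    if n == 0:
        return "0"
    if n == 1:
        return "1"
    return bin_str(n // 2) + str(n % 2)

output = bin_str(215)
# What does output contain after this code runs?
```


bin_str(215)
= bin_str(107) + "1"
= bin_str(53) + "1" + "1"
= bin_str(26) + "1" + "1" + "1"
= bin_str(13) + "0" + "1" + "1" + "1"
= bin_str(6) + "1" + "0" + "1" + "1" + "1"
= bin_str(3) + "0" + "1" + "0" + "1" + "1" + "1"
= bin_str(1) + "1" + "0" + "1" + "0" + "1" + "1" + "1"
= "1" + "1" + "0" + "1" + "0" + "1" + "1" + "1"
= "11010111"


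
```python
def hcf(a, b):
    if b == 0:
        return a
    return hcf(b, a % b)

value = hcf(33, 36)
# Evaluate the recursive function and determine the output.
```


hcf(33, 36)
= hcf(36, 33 % 36) = hcf(36, 33)
= hcf(33, 36 % 33) = hcf(33, 3)
= hcf(3, 33 % 3) = hcf(3, 0)
b == 0, return a = 3


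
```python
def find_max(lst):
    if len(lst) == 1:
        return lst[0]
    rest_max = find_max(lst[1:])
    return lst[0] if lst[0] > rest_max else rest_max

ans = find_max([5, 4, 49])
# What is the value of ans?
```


find_max([5, 4, 49])
= compare 5 with find_max([4, 49])
= compare 4 with find_max([49])
Base: find_max([49]) = 49
compare 4 with 49: max = 49
compare 5 with 49: max = 49
= 49


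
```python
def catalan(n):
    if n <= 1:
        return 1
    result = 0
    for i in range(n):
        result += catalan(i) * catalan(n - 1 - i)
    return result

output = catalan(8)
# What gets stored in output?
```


catalan(8)
= sum of catalan(i) * catalan(8-1-i) for i in 0..7
First compute sub-values bottom-up:
  catalan(0) = 1, catalan(1) = 1
  catalan(2) = 1*1 + 1*1 = 2
  catalan(3) = 1*2 + 1*1 + 2*1 = 5
  catalan(4) = 1*5 + 1*2 + 2*1 + 5*1 = 14
  catalan(5) = 1*14 + 1*5 + 2*2 + 5*1 + 14*1 = 42
  catalan(6) = 1*42 + 1*14 + 2*5 + 5*2 + 14*1 + 42*1 = 132
  catalan(7) = 1*132 + 1*42 + 2*14 + 5*5 + 14*2 + 42*1 + 132*1 = 429
Now catalan(8):
  catalan(0)*catalan(7) = 1*429 = 429
  catalan(1)*catalan(6) = 1*132 = 132
  catalan(2)*catalan(5) = 2*42 = 84
  catalan(3)*catalan(4) = 5*14 = 70
  catalan(4)*catalan(3) = 14*5 = 70
  catalan(5)*catalan(2) = 42*2 = 84
  catalan(6)*catalan(1) = 132*1 = 132
  catalan(7)*catalan(0) = 429*1 = 429
= 429 + 132 + 84 + 70 + 70 + 84 + 132 + 429
= 1430


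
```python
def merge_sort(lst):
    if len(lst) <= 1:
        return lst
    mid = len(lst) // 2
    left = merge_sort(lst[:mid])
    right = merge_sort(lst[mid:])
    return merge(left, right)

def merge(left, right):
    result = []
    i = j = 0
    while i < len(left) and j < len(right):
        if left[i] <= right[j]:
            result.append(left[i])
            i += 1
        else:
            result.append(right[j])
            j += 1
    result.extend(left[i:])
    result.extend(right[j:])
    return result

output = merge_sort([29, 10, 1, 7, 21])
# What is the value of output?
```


merge_sort([29, 10, 1, 7, 21])
Split into [29, 10] and [1, 7, 21]
Left sorted: [10, 29]
Right sorted: [1, 7, 21]
Merge [10, 29] and [1, 7, 21]
= [1, 7, 10, 21, 29]


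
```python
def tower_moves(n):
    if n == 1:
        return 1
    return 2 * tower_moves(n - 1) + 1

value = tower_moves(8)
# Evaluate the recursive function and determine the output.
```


tower_moves(8)
= 2 * tower_moves(7) + 1
= 2 * (2 * tower_moves(6) + 1) + 1
= 2 * (2 * (2 * tower_moves(5) + 1) + 1) + 1
= 2 * (2 * (2 * (2 * tower_moves(4) + 1) + 1) + 1) + 1
= 2 * (2 * (2 * (2 * (2 * tower_moves(3) + 1) + 1) + 1) + 1) + 1
= 2 * (2 * (2 * (2 * (2 * (2 * tower_moves(2) + 1) + 1) + 1) + 1) + 1) + 1
= 2 * (2 * (2 * (2 * (2 * (2 * (2 * tower_moves(1) + 1) + 1) + 1) + 1) + 1) + 1) + 1
Now compute bottom-up:
tower_moves(1) = 1
tower_moves(2) = 2 * 1 + 1 = 3
tower_moves(3) = 2 * 3 + 1 = 7
tower_moves(4) = 2 * 7 + 1 = 15
tower_moves(5) = 2 * 15 + 1 = 31
tower_moves(6) = 2 * 31 + 1 = 63
tower_moves(7) = 2 * 63 + 1 = 127
tower_moves(8) = 2 * 127 + 1 = 255
= 255


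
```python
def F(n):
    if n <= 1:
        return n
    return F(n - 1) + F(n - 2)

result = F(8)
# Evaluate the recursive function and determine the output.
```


F(8)
= F(7) + F(6)
= (F(6) + F(5)) + F(6)
Computing bottom-up: F(0)=0, F(1)=1, F(2)=1, F(3)=2, F(4)=3, F(5)=5, F(6)=8, F(7)=13, F(8)=21
= 21


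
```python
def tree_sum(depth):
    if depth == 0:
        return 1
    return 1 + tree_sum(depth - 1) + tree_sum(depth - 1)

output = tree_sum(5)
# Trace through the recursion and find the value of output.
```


tree_sum(5)
= 1 + tree_sum(4) + tree_sum(4)
= 1 + 2 * tree_sum(4)
tree_sum(k) = 2^(k+1) - 1
tree_sum(0) = 1
tree_sum(1) = 3
tree_sum(2) = 7
tree_sum(3) = 15
tree_sum(4) = 31
tree_sum(5) = 2^6 - 1 = 63


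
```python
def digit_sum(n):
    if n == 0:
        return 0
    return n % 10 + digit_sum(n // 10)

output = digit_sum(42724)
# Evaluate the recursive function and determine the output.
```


digit_sum(42724)
= 4 + digit_sum(4272)
= 4 + 2 + digit_sum(427)
= 4 + 2 + 7 + digit_sum(42)
= 4 + 2 + 7 + 2 + digit_sum(4)
= 4 + 2 + 7 + 2 + 4 + digit_sum(0)
= 4 + 2 + 7 + 2 + 4 + 0
= 19


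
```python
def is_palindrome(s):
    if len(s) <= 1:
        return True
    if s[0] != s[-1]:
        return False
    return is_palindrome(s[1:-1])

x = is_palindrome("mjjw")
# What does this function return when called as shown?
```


is_palindrome("mjjw")
"mjjw": s[0]='m' != s[-1]='w' -> False
= False


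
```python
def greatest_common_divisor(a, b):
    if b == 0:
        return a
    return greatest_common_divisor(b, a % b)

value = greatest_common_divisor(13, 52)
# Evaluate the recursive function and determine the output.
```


greatest_common_divisor(13, 52)
= greatest_common_divisor(52, 13 % 52) = greatest_common_divisor(52, 13)
= greatest_common_divisor(13, 52 % 13) = greatest_common_divisor(13, 0)
b == 0, return a = 13


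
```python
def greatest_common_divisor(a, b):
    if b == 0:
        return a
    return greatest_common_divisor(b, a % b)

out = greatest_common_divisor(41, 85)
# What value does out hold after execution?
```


greatest_common_divisor(41, 85)
= greatest_common_divisor(85, 41 % 85) = greatest_common_divisor(85, 41)
= greatest_common_divisor(41, 85 % 41) = greatest_common_divisor(41, 3)
= greatest_common_divisor(3, 41 % 3) = greatest_common_divisor(3, 2)
= greatest_common_divisor(2, 3 % 2) = greatest_common_divisor(2, 1)
= greatest_common_divisor(1, 2 % 1) = greatest_common_divisor(1, 0)
b == 0, return a = 1


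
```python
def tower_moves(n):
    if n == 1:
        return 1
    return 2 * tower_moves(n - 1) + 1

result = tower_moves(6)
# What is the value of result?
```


tower_moves(6)
= 2 * tower_moves(5) + 1
= 2 * (2 * tower_moves(4) + 1) + 1
= 2 * (2 * (2 * tower_moves(3) + 1) + 1) + 1
= 2 * (2 * (2 * (2 * tower_moves(2) + 1) + 1) + 1) + 1
= 2 * (2 * (2 * (2 * (2 * tower_moves(1) + 1) + 1) + 1) + 1) + 1
Now compute bottom-up:
tower_moves(1) = 1
tower_moves(2) = 2 * 1 + 1 = 3
tower_moves(3) = 2 * 3 + 1 = 7
tower_moves(4) = 2 * 7 + 1 = 15
tower_moves(5) = 2 * 15 + 1 = 31
tower_moves(6) = 2 * 31 + 1 = 63
= 63


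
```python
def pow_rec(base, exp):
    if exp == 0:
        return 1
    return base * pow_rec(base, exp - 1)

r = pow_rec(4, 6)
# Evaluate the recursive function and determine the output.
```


pow_rec(4, 6)
= 4 * pow_rec(4, 5)
= 4 * 4 * pow_rec(4, 4)
= 4 * 4 * 4 * pow_rec(4, 3)
= 4 * 4 * 4 * 4 * pow_rec(4, 2)
= 4 * 4 * 4 * 4 * 4 * pow_rec(4, 1)
= 4 * 4 * 4 * 4 * 4 * 4 * pow_rec(4, 0)
= 4 * 4 * 4 * 4 * 4 * 4 * 1
= 4096


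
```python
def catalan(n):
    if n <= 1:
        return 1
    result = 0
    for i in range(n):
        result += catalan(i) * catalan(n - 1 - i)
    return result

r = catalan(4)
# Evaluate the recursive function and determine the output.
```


catalan(4)
= sum of catalan(i) * catalan(4-1-i) for i in 0..3
First compute sub-values bottom-up:
  catalan(0) = 1, catalan(1) = 1
  catalan(2) = 1*1 + 1*1 = 2
  catalan(3) = 1*2 + 1*1 + 2*1 = 5
Now catalan(4):
  catalan(0)*catalan(3) = 1*5 = 5
  catalan(1)*catalan(2) = 1*2 = 2
  catalan(2)*catalan(1) = 2*1 = 2
  catalan(3)*catalan(0) = 5*1 = 5
= 5 + 2 + 2 + 5
= 14


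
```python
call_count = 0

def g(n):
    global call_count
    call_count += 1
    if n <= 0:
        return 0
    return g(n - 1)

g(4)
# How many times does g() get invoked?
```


g(4) calls g(3) calls ... calls g(0)
Total calls: 4 + 1 (for base case) = 5


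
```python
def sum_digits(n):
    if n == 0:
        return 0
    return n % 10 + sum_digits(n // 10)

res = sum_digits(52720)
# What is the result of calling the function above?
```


sum_digits(52720)
= 0 + sum_digits(5272)
= 0 + 2 + sum_digits(527)
= 0 + 2 + 7 + sum_digits(52)
= 0 + 2 + 7 + 2 + sum_digits(5)
= 0 + 2 + 7 + 2 + 5 + sum_digits(0)
= 0 + 2 + 7 + 2 + 5 + 0
= 16


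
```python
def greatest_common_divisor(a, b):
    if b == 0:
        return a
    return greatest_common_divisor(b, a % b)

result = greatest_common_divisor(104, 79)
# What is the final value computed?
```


greatest_common_divisor(104, 79)
= greatest_common_divisor(79, 104 % 79) = greatest_common_divisor(79, 25)
= greatest_common_divisor(25, 79 % 25) = greatest_common_divisor(25, 4)
= greatest_common_divisor(4, 25 % 4) = greatest_common_divisor(4, 1)
= greatest_common_divisor(1, 4 % 1) = greatest_common_divisor(1, 0)
b == 0, return a = 1


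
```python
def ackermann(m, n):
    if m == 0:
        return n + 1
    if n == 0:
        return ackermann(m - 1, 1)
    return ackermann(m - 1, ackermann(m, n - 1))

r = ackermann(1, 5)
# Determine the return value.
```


ackermann(1, 5)
= ackermann(0, ackermann(1, 4))
First compute ackermann(1, 4) = 6
= ackermann(0, 6)
= 7


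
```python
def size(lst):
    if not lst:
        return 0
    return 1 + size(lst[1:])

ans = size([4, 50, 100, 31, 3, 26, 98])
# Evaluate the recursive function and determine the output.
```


size([4, 50, 100, 31, 3, 26, 98])
= 1 + size([50, 100, 31, 3, 26, 98])
= 1 + 1 + size([100, 31, 3, 26, 98])
= 1 + 1 + 1 + size([31, 3, 26, 98])
= 1 + 1 + 1 + 1 + size([3, 26, 98])
= 1 + 1 + 1 + 1 + 1 + size([26, 98])
= 1 + 1 + 1 + 1 + 1 + 1 + size([98])
= 1 + 1 + 1 + 1 + 1 + 1 + 1 + size([])
= 1 + 1 + 1 + 1 + 1 + 1 + 1 + 0
= 7


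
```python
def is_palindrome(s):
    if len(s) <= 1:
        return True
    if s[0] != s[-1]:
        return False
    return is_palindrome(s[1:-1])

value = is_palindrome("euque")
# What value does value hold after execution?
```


is_palindrome("euque")
"euque": s[0]='e' == s[-1]='e' -> is_palindrome("uqu")
"uqu": s[0]='u' == s[-1]='u' -> is_palindrome("q")
"q": len <= 1 -> True
= True


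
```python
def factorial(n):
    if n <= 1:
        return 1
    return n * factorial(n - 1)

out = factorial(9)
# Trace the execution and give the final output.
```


factorial(9)
= 9 * factorial(8)
= 9 * 8 * factorial(7)
= 9 * 8 * 7 * factorial(6)
= 9 * 8 * 7 * 6 * factorial(5)
= 9 * 8 * 7 * 6 * 5 * factorial(4)
= 9 * 8 * 7 * 6 * 5 * 4 * factorial(3)
= 9 * 8 * 7 * 6 * 5 * 4 * 3 * factorial(2)
= 9 * 8 * 7 * 6 * 5 * 4 * 3 * 2 * factorial(1)
= 9 * 8 * 7 * 6 * 5 * 4 * 3 * 2 * 1
= 362880


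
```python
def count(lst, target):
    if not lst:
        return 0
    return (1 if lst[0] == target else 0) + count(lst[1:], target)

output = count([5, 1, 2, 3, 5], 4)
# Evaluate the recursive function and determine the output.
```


count([5, 1, 2, 3, 5], 4)
lst[0]=5 != 4: 0 + count([1, 2, 3, 5], 4)
lst[0]=1 != 4: 0 + count([2, 3, 5], 4)
lst[0]=2 != 4: 0 + count([3, 5], 4)
lst[0]=3 != 4: 0 + count([5], 4)
lst[0]=5 != 4: 0 + count([], 4)
= 0


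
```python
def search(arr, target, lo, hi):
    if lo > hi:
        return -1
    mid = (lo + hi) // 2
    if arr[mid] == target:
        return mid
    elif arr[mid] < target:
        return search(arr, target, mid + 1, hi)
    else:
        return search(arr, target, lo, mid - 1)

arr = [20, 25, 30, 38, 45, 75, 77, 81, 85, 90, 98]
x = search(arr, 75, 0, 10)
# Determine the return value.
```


search(arr, 75, 0, 10)
lo=0, hi=10, mid=5, arr[mid]=75
arr[5] == 75, found at index 5
= 5


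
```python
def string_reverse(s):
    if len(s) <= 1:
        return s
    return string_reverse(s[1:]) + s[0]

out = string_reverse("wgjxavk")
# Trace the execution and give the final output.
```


string_reverse("wgjxavk")
= string_reverse("gjxavk") + "w"
= string_reverse("jxavk") + "g" + "w"
= string_reverse("xavk") + "j" + "g" + "w"
= string_reverse("avk") + "x" + "j" + "g" + "w"
= string_reverse("vk") + "a" + "x" + "j" + "g" + "w"
= string_reverse("k") + "v" + "a" + "x" + "j" + "g" + "w"
= "k" + "v" + "a" + "x" + "j" + "g" + "w"
= "kvaxjgw"


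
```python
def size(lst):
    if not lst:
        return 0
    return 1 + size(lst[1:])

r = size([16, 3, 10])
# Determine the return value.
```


size([16, 3, 10])
= 1 + size([3, 10])
= 1 + 1 + size([10])
= 1 + 1 + 1 + size([])
= 1 + 1 + 1 + 0
= 3
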